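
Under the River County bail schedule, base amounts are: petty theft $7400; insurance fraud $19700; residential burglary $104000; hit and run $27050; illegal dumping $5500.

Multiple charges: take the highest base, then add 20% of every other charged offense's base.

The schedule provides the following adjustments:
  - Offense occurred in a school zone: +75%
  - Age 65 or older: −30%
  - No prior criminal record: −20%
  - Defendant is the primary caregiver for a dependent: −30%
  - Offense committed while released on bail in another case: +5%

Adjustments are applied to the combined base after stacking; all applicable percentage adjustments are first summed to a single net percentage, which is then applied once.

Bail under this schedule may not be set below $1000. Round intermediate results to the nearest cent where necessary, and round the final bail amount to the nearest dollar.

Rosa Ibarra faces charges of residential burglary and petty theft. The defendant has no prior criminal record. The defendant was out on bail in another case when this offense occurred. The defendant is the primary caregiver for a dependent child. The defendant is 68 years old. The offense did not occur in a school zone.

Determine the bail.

$26370

Base amounts from the schedule: residential burglary $104000; petty theft $7400.
Stacking rule: highest base plus 20% of each additional charge. Highest is residential burglary at $104000. Additional: $7400 × 20% = $1480. Combined base = $104000 + $1480 = $105480.
Net percentage adjustment: −30% −20% −30% +5% = −75%. $105480 × 0.25 = $26370.
$26370 is at or above the $1000 minimum.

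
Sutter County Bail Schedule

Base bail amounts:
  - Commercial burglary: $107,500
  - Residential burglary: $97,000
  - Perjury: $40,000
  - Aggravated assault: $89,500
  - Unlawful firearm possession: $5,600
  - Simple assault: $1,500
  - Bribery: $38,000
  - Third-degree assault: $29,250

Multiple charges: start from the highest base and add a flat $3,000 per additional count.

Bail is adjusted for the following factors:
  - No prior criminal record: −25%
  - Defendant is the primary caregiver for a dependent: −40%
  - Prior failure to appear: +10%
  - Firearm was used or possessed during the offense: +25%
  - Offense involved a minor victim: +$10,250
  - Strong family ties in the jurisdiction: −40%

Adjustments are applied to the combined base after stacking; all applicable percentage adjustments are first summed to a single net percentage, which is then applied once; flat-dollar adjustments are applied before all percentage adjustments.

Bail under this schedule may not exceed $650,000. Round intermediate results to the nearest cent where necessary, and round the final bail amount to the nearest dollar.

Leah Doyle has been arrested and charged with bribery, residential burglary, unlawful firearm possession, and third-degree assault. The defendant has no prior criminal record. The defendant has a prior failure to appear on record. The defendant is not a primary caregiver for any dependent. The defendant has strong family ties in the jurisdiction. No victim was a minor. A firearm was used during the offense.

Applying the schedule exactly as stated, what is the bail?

$74,200

Base amounts from the schedule: bribery $38,000; residential burglary $97,000; unlawful firearm possession $5,600; third-degree assault $29,250.
Stacking rule: highest base plus $3,000 per additional charge. Highest is residential burglary at $97,000; 3 additional charges → +$9,000. Combined base = $106,000.
Net percentage adjustment: −25% +10% +25% −40% = −30%. $106,000 × 0.7 = $74,200.
$74,200 is within the $650,000 maximum.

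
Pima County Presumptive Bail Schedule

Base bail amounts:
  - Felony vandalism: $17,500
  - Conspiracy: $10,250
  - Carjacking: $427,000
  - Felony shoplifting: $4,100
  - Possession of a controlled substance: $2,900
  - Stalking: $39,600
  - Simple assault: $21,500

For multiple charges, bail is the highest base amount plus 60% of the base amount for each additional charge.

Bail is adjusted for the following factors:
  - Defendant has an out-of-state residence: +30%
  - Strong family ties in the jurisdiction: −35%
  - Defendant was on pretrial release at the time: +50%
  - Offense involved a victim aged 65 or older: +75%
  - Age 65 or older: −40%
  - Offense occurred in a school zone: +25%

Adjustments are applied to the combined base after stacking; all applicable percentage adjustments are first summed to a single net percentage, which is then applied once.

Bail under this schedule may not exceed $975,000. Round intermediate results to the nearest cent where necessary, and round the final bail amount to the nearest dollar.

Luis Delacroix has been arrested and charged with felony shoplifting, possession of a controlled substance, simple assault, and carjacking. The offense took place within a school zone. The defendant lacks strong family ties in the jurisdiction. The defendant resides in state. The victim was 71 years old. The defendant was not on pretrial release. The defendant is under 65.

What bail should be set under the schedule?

$888,200

Base amounts from the schedule: felony shoplifting $4,100; possession of a controlled substance $2,900; simple assault $21,500; carjacking $427,000.
Stacking rule: highest base plus 60% of each additional charge. Highest is carjacking at $427,000. Additional: $4,100 × 60% = $2,460; $2,900 × 60% = $1,740; $21,500 × 60% = $12,900. Combined base = $427,000 + $17,100 = $444,100.
Net percentage adjustment: +75% +25% = +100%. $444,100 × 2 = $888,200.
$888,200 is within the $975,000 maximum.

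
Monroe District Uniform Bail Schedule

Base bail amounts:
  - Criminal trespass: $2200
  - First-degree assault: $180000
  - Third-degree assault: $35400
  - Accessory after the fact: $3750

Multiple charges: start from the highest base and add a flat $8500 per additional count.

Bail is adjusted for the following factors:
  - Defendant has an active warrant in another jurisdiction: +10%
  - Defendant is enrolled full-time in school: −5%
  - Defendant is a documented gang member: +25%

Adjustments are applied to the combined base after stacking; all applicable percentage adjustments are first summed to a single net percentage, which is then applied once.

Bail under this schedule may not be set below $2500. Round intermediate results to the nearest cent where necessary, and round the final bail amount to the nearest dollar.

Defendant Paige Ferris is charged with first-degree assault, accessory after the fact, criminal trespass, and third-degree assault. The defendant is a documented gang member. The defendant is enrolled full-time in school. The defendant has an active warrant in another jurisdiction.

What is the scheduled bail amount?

$267150

Base amounts from the schedule: first-degree assault $180000; accessory after the fact $3750; criminal trespass $2200; third-degree assault $35400.
Stacking rule: highest base plus $8500 per additional charge. Highest is first-degree assault at $180000; 3 additional charges → +$25500. Combined base = $205500.
Net percentage adjustment: +10% −5% +25% = +30%. $205500 × 1.3 = $267150.
$267150 is at or above the $2500 minimum.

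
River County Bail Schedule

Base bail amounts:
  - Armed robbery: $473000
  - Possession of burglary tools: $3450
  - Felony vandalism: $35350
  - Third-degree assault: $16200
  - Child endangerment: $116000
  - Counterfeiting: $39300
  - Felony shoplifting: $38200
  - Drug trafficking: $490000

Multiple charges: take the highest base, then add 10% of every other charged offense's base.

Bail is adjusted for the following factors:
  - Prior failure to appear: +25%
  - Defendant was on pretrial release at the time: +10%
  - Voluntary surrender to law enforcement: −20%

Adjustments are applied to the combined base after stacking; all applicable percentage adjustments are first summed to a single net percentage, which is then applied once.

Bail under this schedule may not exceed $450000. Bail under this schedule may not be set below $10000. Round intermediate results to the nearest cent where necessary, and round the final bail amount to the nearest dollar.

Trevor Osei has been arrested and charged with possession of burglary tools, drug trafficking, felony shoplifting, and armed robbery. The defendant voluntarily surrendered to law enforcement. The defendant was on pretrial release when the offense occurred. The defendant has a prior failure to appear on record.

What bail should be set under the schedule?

$450000

Base amounts from the schedule: possession of burglary tools $3450; drug trafficking $490000; felony shoplifting $38200; armed robbery $473000.
Stacking rule: highest base plus 10% of each additional charge. Highest is drug trafficking at $490000. Additional: $3450 × 10% = $345; $38200 × 10% = $3820; $473000 × 10% = $47300. Combined base = $490000 + $51465 = $541465.
Net percentage adjustment: +25% +10% −20% = +15%. $541465 × 1.15 = $622684.75.
Result $622684.75 exceeds the maximum of $450000; bail is capped at $450000.
$450000 is at or above the $10000 minimum.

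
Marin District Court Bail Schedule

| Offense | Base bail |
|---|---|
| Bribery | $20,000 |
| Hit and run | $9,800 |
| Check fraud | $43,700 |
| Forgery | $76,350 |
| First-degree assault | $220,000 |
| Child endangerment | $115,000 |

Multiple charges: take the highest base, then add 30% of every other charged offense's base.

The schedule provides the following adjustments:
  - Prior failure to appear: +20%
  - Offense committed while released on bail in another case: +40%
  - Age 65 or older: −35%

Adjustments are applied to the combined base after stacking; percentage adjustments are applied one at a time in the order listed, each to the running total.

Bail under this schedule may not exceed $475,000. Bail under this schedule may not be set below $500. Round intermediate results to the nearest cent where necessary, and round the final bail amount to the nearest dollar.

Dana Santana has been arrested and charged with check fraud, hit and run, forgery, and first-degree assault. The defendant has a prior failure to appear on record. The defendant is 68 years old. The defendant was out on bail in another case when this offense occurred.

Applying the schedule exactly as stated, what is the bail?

Base amounts from the schedule: check fraud $43,700; hit and run $9,800; forgery $76,350; first-degree assault $220,000.
Stacking rule: highest base plus 30% of each additional charge. Highest is first-degree assault at $220,000. Additional: $43,700 × 30% = $13,110; $9,800 × 30% = $2,940; $76,350 × 30% = $22,905. Combined base = $220,000 + $38,955 = $258,955.
Prior failure to appear (+20%): $258,955 × 1.2 = $310,746.
Offense committed while released on bail in another case (+40%): $310,746 × 1.4 = $435,044.40.
Age 65 or older (−35%): $435,044.40 × 0.65 = $282,778.86.
$282,778.86 is within the $475,000 maximum.
$282,778.86 is at or above the $500 minimum.
Rounded to the nearest dollar: $282,779.

$282,779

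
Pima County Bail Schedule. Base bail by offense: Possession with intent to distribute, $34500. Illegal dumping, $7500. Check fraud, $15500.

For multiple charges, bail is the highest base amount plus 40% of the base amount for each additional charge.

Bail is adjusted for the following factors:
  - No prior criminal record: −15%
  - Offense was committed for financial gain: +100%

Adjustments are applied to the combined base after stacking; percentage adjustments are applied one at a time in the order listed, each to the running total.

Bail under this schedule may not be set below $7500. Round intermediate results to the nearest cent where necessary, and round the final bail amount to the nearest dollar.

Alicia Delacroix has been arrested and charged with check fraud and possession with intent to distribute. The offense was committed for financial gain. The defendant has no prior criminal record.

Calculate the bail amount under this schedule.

Base amounts from the schedule: check fraud $15500; possession with intent to distribute $34500.
Stacking rule: highest base plus 40% of each additional charge. Highest is possession with intent to distribute at $34500. Additional: $15500 × 40% = $6200. Combined base = $34500 + $6200 = $40700.
No prior criminal record (−15%): $40700 × 0.85 = $34595.
Offense was committed for financial gain (+100%): $34595 × 2 = $69190.
$69190 is at or above the $7500 minimum.

$69190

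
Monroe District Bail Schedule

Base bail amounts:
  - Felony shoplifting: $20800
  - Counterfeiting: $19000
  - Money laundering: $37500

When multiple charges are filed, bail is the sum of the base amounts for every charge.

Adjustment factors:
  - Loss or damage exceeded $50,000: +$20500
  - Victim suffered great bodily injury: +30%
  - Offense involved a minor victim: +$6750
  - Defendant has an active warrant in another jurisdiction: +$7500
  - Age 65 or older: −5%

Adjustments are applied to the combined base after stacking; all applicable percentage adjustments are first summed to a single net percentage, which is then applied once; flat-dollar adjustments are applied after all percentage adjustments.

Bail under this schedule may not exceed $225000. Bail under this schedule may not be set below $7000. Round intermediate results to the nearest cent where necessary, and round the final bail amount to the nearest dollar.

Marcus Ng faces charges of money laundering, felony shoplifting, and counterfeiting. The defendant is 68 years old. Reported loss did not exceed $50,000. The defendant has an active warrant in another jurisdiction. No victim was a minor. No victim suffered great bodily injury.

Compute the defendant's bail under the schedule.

$80935

Base amounts from the schedule: money laundering $37500; felony shoplifting $20800; counterfeiting $19000.
Stacking rule: sum of all bases. $37500 + $20800 + $19000 = $77300.
Age 65 or older (−5%): $77300 × 0.95 = $73435.
Defendant has an active warrant in another jurisdiction (+$7500 flat): $73435 + $7500 = $80935.
$80935 is within the $225000 maximum.
$80935 is at or above the $7000 minimum.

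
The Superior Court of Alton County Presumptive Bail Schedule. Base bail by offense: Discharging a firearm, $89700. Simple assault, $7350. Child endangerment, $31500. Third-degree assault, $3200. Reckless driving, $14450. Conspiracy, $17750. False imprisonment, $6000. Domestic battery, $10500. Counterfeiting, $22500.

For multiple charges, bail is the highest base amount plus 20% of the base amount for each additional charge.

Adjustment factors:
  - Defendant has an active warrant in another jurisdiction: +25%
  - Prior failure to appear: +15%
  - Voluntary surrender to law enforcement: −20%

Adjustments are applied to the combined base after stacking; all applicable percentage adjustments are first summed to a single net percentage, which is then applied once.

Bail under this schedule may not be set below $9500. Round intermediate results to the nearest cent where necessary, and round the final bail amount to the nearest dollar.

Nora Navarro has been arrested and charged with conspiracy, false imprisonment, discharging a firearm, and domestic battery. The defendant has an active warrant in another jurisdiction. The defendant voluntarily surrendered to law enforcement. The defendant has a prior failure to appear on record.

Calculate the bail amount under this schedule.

Base amounts from the schedule: conspiracy $17750; false imprisonment $6000; discharging a firearm $89700; domestic battery $10500.
Stacking rule: highest base plus 20% of each additional charge. Highest is discharging a firearm at $89700. Additional: $17750 × 20% = $3550; $6000 × 20% = $1200; $10500 × 20% = $2100. Combined base = $89700 + $6850 = $96550.
Net percentage adjustment: +25% +15% −20% = +20%. $96550 × 1.2 = $115860.
$115860 is at or above the $9500 minimum.

$115860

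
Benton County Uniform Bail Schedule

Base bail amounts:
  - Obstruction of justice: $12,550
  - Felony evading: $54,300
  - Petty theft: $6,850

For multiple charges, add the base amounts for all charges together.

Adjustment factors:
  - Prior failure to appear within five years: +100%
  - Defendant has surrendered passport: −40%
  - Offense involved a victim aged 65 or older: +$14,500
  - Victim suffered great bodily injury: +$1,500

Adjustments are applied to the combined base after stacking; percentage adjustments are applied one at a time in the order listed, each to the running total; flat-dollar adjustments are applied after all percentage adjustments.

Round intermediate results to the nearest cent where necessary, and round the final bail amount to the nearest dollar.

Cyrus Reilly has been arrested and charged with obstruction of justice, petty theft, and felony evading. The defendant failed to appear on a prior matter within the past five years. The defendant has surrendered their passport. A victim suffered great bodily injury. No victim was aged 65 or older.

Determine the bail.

$89,940

Base amounts from the schedule: obstruction of justice $12,550; petty theft $6,850; felony evading $54,300.
Stacking rule: sum of all bases. $12,550 + $6,850 + $54,300 = $73,700.
Prior failure to appear within five years (+100%): $73,700 × 2 = $147,400.
Defendant has surrendered passport (−40%): $147,400 × 0.6 = $88,440.
Victim suffered great bodily injury (+$1,500 flat): $88,440 + $1,500 = $89,940.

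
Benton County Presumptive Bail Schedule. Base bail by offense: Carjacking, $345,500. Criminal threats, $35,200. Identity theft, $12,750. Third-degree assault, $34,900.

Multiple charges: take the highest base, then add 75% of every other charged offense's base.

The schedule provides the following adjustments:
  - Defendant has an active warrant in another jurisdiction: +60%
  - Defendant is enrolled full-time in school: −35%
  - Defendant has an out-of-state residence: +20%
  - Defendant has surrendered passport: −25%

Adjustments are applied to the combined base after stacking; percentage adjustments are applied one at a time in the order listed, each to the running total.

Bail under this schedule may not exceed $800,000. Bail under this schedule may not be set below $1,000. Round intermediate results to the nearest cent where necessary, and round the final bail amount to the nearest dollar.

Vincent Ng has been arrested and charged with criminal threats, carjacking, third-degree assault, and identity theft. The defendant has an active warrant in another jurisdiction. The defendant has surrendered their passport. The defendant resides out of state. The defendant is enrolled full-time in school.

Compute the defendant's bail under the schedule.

Base amounts from the schedule: criminal threats $35,200; carjacking $345,500; third-degree assault $34,900; identity theft $12,750.
Stacking rule: highest base plus 75% of each additional charge. Highest is carjacking at $345,500. Additional: $35,200 × 75% = $26,400; $34,900 × 75% = $26,175; $12,750 × 75% = $9,562.50. Combined base = $345,500 + $62,137.50 = $407,637.50.
Defendant has an active warrant in another jurisdiction (+60%): $407,637.50 × 1.6 = $652,220.
Defendant is enrolled full-time in school (−35%): $652,220 × 0.65 = $423,943.
Defendant has an out-of-state residence (+20%): $423,943 × 1.2 = $508,731.60.
Defendant has surrendered passport (−25%): $508,731.60 × 0.75 = $381,548.70.
$381,548.70 is within the $800,000 maximum.
$381,548.70 is at or above the $1,000 minimum.
Rounded to the nearest dollar: $381,549.

$381,549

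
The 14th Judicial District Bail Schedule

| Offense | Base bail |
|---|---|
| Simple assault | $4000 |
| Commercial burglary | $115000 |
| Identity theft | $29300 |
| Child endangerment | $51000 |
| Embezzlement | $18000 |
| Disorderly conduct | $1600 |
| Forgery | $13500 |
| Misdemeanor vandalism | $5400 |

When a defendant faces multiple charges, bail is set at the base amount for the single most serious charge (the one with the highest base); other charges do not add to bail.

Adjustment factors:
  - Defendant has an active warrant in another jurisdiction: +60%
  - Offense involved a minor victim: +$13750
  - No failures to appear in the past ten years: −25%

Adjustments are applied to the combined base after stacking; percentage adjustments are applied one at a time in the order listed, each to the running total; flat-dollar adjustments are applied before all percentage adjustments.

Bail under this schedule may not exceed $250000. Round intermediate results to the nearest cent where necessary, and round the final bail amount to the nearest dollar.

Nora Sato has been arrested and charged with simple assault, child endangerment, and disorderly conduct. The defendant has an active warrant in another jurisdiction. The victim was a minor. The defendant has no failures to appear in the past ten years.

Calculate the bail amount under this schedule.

$77700

Base amounts from the schedule: simple assault $4000; child endangerment $51000; disorderly conduct $1600.
Stacking rule: use the highest base only. Highest is child endangerment at $51000. Combined base = $51000.
Offense involved a minor victim (+$13750 flat): $51000 + $13750 = $64750.
Defendant has an active warrant in another jurisdiction (+60%): $64750 × 1.6 = $103600.
No failures to appear in the past ten years (−25%): $103600 × 0.75 = $77700.
$77700 is within the $250000 maximum.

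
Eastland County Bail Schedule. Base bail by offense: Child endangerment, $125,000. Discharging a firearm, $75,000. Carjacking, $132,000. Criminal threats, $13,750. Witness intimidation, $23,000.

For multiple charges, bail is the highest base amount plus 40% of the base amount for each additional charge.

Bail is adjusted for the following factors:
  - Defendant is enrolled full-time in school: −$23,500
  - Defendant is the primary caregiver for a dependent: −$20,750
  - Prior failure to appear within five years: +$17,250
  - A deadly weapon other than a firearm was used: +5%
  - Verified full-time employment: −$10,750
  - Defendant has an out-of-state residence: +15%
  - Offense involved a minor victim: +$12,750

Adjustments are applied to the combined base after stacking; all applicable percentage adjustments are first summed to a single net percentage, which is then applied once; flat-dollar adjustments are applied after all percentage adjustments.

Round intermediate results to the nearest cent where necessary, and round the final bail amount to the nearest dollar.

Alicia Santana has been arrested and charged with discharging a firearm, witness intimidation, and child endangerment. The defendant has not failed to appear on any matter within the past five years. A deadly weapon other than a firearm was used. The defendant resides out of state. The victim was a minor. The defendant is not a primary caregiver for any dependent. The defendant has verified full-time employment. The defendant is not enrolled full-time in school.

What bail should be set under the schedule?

Base amounts from the schedule: discharging a firearm $75,000; witness intimidation $23,000; child endangerment $125,000.
Stacking rule: highest base plus 40% of each additional charge. Highest is child endangerment at $125,000. Additional: $75,000 × 40% = $30,000; $23,000 × 40% = $9,200. Combined base = $125,000 + $39,200 = $164,200.
Net percentage adjustment: +5% +15% = +20%. $164,200 × 1.2 = $197,040.
Verified full-time employment (−$10,750 flat): $197,040 − $10,750 = $186,290.
Offense involved a minor victim (+$12,750 flat): $186,290 + $12,750 = $199,040.

$199,040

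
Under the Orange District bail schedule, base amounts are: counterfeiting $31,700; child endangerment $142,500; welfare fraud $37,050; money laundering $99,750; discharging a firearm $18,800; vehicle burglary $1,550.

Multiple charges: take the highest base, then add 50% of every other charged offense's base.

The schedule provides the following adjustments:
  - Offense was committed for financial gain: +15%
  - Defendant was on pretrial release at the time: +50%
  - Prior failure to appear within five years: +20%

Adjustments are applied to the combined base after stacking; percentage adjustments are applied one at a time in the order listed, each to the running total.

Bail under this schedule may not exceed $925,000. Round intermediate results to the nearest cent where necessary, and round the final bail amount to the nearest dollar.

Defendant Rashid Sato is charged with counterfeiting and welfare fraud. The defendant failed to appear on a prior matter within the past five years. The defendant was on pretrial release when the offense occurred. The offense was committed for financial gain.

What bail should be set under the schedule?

Base amounts from the schedule: counterfeiting $31,700; welfare fraud $37,050.
Stacking rule: highest base plus 50% of each additional charge. Highest is welfare fraud at $37,050. Additional: $31,700 × 50% = $15,850. Combined base = $37,050 + $15,850 = $52,900.
Offense was committed for financial gain (+15%): $52,900 × 1.15 = $60,835.
Defendant was on pretrial release at the time (+50%): $60,835 × 1.5 = $91,252.50.
Prior failure to appear within five years (+20%): $91,252.50 × 1.2 = $109,503.
$109,503 is within the $925,000 maximum.

$109,503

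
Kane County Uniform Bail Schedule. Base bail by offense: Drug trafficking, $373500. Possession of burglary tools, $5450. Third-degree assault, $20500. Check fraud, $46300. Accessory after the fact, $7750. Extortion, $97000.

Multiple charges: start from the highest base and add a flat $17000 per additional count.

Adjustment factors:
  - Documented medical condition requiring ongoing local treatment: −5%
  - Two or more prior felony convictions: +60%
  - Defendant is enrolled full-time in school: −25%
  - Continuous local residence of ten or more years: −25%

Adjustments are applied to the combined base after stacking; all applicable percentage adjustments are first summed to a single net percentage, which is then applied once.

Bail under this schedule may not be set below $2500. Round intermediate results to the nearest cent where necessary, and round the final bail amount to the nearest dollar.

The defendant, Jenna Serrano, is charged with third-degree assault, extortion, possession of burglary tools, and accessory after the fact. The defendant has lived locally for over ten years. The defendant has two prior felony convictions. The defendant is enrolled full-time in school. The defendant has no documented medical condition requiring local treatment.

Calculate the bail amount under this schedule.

Base amounts from the schedule: third-degree assault $20500; extortion $97000; possession of burglary tools $5450; accessory after the fact $7750.
Stacking rule: highest base plus $17000 per additional charge. Highest is extortion at $97000; 3 additional charges → +$51000. Combined base = $148000.
Net percentage adjustment: +60% −25% −25% = +10%. $148000 × 1.1 = $162800.
$162800 is at or above the $2500 minimum.

$162800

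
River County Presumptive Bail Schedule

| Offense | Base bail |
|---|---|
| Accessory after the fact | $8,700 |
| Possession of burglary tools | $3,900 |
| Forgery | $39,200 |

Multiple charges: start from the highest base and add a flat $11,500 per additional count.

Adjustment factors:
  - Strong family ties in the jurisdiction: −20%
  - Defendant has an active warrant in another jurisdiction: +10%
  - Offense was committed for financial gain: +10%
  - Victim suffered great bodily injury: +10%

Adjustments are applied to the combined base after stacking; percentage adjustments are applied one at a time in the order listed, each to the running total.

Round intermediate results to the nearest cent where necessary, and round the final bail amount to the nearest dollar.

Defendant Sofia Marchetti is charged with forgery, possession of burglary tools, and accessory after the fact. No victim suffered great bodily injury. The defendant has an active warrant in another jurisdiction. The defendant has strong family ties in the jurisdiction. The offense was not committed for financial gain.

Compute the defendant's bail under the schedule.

$54,736

Base amounts from the schedule: forgery $39,200; possession of burglary tools $3,900; accessory after the fact $8,700.
Stacking rule: highest base plus $11,500 per additional charge. Highest is forgery at $39,200; 2 additional charges → +$23,000. Combined base = $62,200.
Strong family ties in the jurisdiction (−20%): $62,200 × 0.8 = $49,760.
Defendant has an active warrant in another jurisdiction (+10%): $49,760 × 1.1 = $54,736.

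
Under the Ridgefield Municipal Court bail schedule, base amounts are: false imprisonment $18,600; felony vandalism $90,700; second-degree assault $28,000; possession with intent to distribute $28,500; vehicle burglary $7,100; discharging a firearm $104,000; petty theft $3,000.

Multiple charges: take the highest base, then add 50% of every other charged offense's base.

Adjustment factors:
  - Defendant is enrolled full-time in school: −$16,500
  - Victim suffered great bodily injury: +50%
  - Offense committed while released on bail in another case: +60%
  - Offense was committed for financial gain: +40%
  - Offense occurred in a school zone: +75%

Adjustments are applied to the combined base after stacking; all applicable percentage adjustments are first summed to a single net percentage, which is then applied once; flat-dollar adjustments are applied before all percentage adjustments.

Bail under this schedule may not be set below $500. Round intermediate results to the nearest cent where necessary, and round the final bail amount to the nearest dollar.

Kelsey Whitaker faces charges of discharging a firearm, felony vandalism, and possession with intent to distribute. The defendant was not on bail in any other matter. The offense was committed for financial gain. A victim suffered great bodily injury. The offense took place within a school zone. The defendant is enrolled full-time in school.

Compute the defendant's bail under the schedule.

$389,815

Base amounts from the schedule: discharging a firearm $104,000; felony vandalism $90,700; possession with intent to distribute $28,500.
Stacking rule: highest base plus 50% of each additional charge. Highest is discharging a firearm at $104,000. Additional: $90,700 × 50% = $45,350; $28,500 × 50% = $14,250. Combined base = $104,000 + $59,600 = $163,600.
Defendant is enrolled full-time in school (−$16,500 flat): $163,600 − $16,500 = $147,100.
Net percentage adjustment: +50% +40% +75% = +165%. $147,100 × 2.65 = $389,815.
$389,815 is at or above the $500 minimum.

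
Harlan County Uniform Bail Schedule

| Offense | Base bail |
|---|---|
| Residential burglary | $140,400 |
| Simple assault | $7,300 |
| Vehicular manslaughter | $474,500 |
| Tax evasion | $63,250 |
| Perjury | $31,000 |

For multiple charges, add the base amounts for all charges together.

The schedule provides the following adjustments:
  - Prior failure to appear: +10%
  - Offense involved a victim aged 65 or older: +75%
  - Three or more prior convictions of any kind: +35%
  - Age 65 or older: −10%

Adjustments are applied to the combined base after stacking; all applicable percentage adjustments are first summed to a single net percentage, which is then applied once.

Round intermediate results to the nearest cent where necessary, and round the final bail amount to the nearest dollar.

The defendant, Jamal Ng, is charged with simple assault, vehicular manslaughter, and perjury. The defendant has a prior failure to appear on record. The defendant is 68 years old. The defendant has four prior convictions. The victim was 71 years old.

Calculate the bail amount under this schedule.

Base amounts from the schedule: simple assault $7,300; vehicular manslaughter $474,500; perjury $31,000.
Stacking rule: sum of all bases. $7,300 + $474,500 + $31,000 = $512,800.
Net percentage adjustment: +10% +75% +35% −10% = +110%. $512,800 × 2.1 = $1,076,880.

$1,076,880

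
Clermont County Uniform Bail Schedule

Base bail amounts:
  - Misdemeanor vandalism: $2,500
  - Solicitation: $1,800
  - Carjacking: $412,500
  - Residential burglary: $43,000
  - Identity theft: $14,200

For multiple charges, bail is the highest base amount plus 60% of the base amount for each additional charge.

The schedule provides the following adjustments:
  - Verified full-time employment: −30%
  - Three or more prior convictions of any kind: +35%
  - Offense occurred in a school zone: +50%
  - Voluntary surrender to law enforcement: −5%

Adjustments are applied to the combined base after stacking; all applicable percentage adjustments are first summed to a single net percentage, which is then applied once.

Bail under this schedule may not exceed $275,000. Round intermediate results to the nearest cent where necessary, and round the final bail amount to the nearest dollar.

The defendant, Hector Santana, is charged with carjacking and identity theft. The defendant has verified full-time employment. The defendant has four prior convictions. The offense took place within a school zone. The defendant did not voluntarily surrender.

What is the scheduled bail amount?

Base amounts from the schedule: carjacking $412,500; identity theft $14,200.
Stacking rule: highest base plus 60% of each additional charge. Highest is carjacking at $412,500. Additional: $14,200 × 60% = $8,520. Combined base = $412,500 + $8,520 = $421,020.
Net percentage adjustment: −30% +35% +50% = +55%. $421,020 × 1.55 = $652,581.
Result $652,581 exceeds the maximum of $275,000; bail is capped at $275,000.

$275,000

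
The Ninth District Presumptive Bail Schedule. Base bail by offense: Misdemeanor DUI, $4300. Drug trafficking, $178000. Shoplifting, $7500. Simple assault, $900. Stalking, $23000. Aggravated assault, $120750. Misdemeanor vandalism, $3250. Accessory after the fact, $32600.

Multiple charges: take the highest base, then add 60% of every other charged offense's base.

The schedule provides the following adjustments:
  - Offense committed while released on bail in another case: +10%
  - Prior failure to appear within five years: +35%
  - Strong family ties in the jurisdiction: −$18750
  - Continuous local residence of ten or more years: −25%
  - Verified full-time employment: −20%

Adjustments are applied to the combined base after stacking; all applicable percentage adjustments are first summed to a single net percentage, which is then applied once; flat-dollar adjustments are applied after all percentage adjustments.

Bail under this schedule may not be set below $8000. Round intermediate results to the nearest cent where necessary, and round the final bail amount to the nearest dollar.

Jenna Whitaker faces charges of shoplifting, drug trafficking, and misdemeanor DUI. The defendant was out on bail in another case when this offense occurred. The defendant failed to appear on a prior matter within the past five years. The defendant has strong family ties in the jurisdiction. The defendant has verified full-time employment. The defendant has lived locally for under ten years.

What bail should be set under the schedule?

Base amounts from the schedule: shoplifting $7500; drug trafficking $178000; misdemeanor DUI $4300.
Stacking rule: highest base plus 60% of each additional charge. Highest is drug trafficking at $178000. Additional: $7500 × 60% = $4500; $4300 × 60% = $2580. Combined base = $178000 + $7080 = $185080.
Net percentage adjustment: +10% +35% −20% = +25%. $185080 × 1.25 = $231350.
Strong family ties in the jurisdiction (−$18750 flat): $231350 − $18750 = $212600.
$212600 is at or above the $8000 minimum.

$212600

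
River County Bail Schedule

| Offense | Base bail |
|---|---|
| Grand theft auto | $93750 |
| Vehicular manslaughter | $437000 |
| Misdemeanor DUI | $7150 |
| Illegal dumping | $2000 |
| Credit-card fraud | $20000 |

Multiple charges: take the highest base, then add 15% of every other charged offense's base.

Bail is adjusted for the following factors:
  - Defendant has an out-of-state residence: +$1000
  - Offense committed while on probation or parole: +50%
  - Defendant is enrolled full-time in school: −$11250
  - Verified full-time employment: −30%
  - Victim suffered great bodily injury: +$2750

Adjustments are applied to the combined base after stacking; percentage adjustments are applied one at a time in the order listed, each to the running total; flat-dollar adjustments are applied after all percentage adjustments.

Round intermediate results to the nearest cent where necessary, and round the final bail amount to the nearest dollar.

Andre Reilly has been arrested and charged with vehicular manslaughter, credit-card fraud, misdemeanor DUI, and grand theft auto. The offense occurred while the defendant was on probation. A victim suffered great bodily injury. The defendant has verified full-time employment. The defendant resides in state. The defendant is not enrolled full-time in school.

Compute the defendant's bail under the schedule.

$480642

Base amounts from the schedule: vehicular manslaughter $437000; credit-card fraud $20000; misdemeanor DUI $7150; grand theft auto $93750.
Stacking rule: highest base plus 15% of each additional charge. Highest is vehicular manslaughter at $437000. Additional: $20000 × 15% = $3000; $7150 × 15% = $1072.50; $93750 × 15% = $14062.50. Combined base = $437000 + $18135 = $455135.
Offense committed while on probation or parole (+50%): $455135 × 1.5 = $682702.50.
Verified full-time employment (−30%): $682702.50 × 0.7 = $477891.75.
Victim suffered great bodily injury (+$2750 flat): $477891.75 + $2750 = $480641.75.
Rounded to the nearest dollar: $480642.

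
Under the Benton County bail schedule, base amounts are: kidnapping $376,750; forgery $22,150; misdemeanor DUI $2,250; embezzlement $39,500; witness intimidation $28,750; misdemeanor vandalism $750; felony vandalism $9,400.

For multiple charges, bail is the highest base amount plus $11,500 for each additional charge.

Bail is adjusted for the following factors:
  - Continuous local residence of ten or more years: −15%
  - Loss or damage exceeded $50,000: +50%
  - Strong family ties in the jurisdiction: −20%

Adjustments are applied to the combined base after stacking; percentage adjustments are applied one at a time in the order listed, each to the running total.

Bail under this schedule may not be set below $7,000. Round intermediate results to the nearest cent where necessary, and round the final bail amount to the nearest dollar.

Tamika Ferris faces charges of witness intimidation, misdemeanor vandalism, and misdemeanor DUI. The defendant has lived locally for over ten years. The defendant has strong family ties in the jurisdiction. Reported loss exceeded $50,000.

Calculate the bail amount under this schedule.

Base amounts from the schedule: witness intimidation $28,750; misdemeanor vandalism $750; misdemeanor DUI $2,250.
Stacking rule: highest base plus $11,500 per additional charge. Highest is witness intimidation at $28,750; 2 additional charges → +$23,000. Combined base = $51,750.
Continuous local residence of ten or more years (−15%): $51,750 × 0.85 = $43,987.50.
Loss or damage exceeded $50,000 (+50%): $43,987.50 × 1.5 = $65,981.25.
Strong family ties in the jurisdiction (−20%): $65,981.25 × 0.8 = $52,785.
$52,785 is at or above the $7,000 minimum.

$52,785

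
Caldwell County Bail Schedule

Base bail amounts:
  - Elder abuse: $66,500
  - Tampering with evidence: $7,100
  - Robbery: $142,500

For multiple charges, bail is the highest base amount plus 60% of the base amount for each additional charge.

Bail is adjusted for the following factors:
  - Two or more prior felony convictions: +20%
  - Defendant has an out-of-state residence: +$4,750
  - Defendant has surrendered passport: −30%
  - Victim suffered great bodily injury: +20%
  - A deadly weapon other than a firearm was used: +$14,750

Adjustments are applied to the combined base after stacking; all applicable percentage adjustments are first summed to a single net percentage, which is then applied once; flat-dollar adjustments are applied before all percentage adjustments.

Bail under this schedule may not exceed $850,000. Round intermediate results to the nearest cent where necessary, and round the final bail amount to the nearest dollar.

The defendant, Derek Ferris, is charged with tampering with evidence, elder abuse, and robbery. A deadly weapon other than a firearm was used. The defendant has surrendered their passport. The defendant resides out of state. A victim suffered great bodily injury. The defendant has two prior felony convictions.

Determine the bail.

$226,776

Base amounts from the schedule: tampering with evidence $7,100; elder abuse $66,500; robbery $142,500.
Stacking rule: highest base plus 60% of each additional charge. Highest is robbery at $142,500. Additional: $7,100 × 60% = $4,260; $66,500 × 60% = $39,900. Combined base = $142,500 + $44,160 = $186,660.
Defendant has an out-of-state residence (+$4,750 flat): $186,660 + $4,750 = $191,410.
A deadly weapon other than a firearm was used (+$14,750 flat): $191,410 + $14,750 = $206,160.
Net percentage adjustment: +20% −30% +20% = +10%. $206,160 × 1.1 = $226,776.
$226,776 is within the $850,000 maximum.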